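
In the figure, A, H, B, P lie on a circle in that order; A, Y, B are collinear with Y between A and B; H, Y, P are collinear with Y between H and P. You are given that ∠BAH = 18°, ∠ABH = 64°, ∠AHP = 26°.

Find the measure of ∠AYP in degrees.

∠AYP = 44°

1. ∠BPH = 18°  [same arc HB]
2. ∠ABP = 26°  [same arc AP]
3. ∠BYP = 136°  [△BYP]
4. ∠AYP = 44°  [linear pair at Y on AB]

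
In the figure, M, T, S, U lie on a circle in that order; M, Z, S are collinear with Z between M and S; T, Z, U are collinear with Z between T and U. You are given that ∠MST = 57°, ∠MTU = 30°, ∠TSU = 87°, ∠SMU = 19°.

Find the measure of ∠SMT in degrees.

∠SMT = 74°

1. ∠STU = 19°  [same arc SU]
2. ∠SUT = 74°  [△TSU]
3. ∠SMT = 74°  [same arc TS]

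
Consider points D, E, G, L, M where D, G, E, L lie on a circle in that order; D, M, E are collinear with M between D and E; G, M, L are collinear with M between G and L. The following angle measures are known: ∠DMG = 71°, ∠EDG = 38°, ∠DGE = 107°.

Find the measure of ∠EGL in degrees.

∠EGL = 36°

1. ∠EMG = 109°  [linear pair at M on DE]
2. ∠DEG = 35°  [△DGE]
3. ∠EGL = 36°  [△GME]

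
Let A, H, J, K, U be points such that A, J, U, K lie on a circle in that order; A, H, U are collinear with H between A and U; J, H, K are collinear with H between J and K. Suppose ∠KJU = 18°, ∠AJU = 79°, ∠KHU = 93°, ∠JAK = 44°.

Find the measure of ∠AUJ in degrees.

1. ∠KAU = 18°  [same arc UK]
2. ∠AHK = 87°  [linear pair at H on AU]
3. ∠AKJ = 75°  [△AHK]
4. ∠AUJ = 75°  [same arc AJ]

∠AUJ = 75°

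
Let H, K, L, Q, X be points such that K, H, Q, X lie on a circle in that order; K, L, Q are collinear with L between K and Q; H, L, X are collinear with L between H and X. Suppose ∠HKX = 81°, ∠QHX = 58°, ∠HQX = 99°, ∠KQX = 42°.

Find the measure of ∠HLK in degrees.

∠HLK = 115°

1. ∠HXQ = 23°  [△HQX]
2. ∠KHX = 42°  [same arc KX]
3. ∠HKQ = 23°  [same arc HQ]
4. ∠HLK = 115°  [△KLH]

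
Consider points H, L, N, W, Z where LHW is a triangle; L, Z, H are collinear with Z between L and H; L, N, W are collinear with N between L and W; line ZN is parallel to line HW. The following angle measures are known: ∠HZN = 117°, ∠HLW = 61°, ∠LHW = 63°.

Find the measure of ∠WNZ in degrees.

∠WNZ = 124°

1. ∠LZN = 63°  [linear pair at Z on LH]
2. ∠NLZ = 61°  [Z on LH, N on LW]
3. ∠LNZ = 56°  [△LZN]
4. ∠WNZ = 124°  [linear pair at N on LW]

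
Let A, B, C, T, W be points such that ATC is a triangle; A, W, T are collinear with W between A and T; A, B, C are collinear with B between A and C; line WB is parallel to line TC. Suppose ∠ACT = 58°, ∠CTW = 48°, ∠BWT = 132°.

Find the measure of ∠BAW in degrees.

1. ∠ABW = 58°  [WB∥TC, corresponding at B]
2. ∠AWB = 48°  [linear pair at W on AT]
3. ∠BAW = 74°  [△AWB]

∠BAW = 74°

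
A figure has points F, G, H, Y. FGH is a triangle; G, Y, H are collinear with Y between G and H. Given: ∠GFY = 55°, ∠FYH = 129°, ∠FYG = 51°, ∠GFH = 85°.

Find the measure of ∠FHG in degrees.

∠FHG = 21°

1. ∠FGY = 74°  [△FGY]
2. ∠FGH = 74°  [Y on ray GH]
3. ∠FHG = 21°  [△FGH]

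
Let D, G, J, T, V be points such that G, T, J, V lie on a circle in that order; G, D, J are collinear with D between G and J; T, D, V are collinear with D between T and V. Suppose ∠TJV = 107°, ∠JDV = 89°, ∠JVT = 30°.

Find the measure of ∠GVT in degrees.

∠GVT = 46°

1. ∠JTV = 43°  [△TJV]
2. ∠GDV = 91°  [linear pair at D on GJ]
3. ∠JGV = 43°  [same arc JV]
4. ∠GVT = 46°  [△GDV]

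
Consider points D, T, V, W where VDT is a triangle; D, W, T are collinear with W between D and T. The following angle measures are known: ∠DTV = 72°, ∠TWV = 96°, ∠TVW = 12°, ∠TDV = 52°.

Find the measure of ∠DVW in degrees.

∠DVW = 44°

1. ∠DWV = 84°  [linear pair at W on DT]
2. ∠VDW = 52°  [W on ray DT]
3. ∠DVW = 44°  [△VDW]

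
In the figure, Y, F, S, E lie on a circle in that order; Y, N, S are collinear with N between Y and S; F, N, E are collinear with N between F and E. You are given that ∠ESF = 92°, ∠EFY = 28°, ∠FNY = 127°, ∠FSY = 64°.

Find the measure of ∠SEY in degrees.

∠SEY = 89°

1. ∠FYS = 25°  [△YNF]
2. ∠SFY = 91°  [△YFS]
3. ∠SEY = 89°  [cyclic YFSE, opposite ∠F+∠E]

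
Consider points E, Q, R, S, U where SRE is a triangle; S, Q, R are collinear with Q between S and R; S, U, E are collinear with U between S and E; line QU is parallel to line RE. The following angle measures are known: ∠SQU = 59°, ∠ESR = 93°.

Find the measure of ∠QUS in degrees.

∠QUS = 28°

1. ∠ERS = 59°  [QU∥RE, corresponding at Q]
2. ∠RES = 28°  [△SRE]
3. ∠QUS = 28°  [QU∥RE, corresponding at U]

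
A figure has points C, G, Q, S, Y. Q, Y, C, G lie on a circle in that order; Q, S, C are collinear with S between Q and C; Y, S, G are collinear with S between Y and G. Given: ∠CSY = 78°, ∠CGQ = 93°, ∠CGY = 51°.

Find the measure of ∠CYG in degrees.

1. ∠CYQ = 87°  [cyclic QYCG, opposite ∠Y+∠G]
2. ∠CQY = 51°  [same arc YC]
3. ∠QCY = 42°  [△QYC]
4. ∠CYG = 60°  [△YSC]

∠CYG = 60°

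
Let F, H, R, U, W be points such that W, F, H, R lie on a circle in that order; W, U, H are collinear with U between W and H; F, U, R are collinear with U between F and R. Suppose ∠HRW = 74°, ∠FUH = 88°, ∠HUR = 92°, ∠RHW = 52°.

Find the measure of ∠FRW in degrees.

∠FRW = 38°

1. ∠HWR = 54°  [△WHR]
2. ∠RUW = 88°  [vertical angles at U]
3. ∠FRW = 38°  [△WUR]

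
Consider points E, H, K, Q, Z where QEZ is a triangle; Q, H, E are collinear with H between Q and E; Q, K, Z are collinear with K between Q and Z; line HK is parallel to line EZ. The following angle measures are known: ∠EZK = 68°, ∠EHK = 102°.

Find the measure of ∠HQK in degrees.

∠HQK = 34°

1. ∠EZQ = 68°  [K on ray ZQ]
2. ∠KHQ = 78°  [linear pair at H on QE]
3. ∠HKQ = 68°  [HK∥EZ, corresponding at K]
4. ∠HQK = 34°  [△QHK]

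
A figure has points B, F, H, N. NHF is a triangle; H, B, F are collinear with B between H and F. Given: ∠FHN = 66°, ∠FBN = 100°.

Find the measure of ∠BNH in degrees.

1. ∠BHN = 66°  [B on ray HF]
2. ∠HBN = 80°  [linear pair at B on HF]
3. ∠BNH = 34°  [△NHB]

∠BNH = 34°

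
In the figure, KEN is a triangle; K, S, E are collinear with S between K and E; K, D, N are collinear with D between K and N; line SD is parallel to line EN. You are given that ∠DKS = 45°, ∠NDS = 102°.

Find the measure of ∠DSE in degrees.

1. ∠KDS = 78°  [linear pair at D on KN]
2. ∠DSK = 57°  [△KSD]
3. ∠DSE = 123°  [linear pair at S on KE]

∠DSE = 123°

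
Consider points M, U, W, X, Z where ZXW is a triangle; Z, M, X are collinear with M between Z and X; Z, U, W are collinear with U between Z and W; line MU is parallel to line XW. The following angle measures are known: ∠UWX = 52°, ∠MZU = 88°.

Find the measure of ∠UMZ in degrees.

1. ∠XWZ = 52°  [U on ray WZ]
2. ∠WZX = 88°  [M on ZX, U on ZW]
3. ∠WXZ = 40°  [△ZXW]
4. ∠UMZ = 40°  [MU∥XW, corresponding at M]

∠UMZ = 40°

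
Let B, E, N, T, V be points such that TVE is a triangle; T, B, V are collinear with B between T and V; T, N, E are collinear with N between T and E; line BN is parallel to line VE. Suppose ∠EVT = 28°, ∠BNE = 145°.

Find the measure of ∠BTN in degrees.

1. ∠NBT = 28°  [BN∥VE, corresponding at B]
2. ∠BNT = 35°  [linear pair at N on TE]
3. ∠BTN = 117°  [△TBN]

∠BTN = 117°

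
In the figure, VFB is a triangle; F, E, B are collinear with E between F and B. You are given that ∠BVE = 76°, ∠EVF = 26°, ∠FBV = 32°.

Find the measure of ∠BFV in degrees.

∠BFV = 46°

1. ∠EBV = 32°  [E on ray BF]
2. ∠BEV = 72°  [△VEB]
3. ∠FEV = 108°  [linear pair at E on FB]
4. ∠EFV = 46°  [△VFE]
5. ∠BFV = 46°  [E on ray FB]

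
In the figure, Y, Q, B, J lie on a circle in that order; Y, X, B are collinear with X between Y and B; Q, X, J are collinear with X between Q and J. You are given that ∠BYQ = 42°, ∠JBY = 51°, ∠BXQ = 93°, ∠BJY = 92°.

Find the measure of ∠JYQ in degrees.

1. ∠JQY = 51°  [same arc YJ]
2. ∠BYJ = 37°  [△YBJ]
3. ∠JXY = 93°  [vertical angles at X]
4. ∠QJY = 50°  [△YXJ]
5. ∠JYQ = 79°  [△YQJ]

∠JYQ = 79°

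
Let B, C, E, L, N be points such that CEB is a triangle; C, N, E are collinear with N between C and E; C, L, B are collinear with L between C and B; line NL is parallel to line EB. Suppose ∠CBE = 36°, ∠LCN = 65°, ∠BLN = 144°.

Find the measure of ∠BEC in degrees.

∠BEC = 79°

1. ∠CLN = 36°  [NL∥EB, corresponding at L]
2. ∠CNL = 79°  [△CNL]
3. ∠BEC = 79°  [NL∥EB, corresponding at N]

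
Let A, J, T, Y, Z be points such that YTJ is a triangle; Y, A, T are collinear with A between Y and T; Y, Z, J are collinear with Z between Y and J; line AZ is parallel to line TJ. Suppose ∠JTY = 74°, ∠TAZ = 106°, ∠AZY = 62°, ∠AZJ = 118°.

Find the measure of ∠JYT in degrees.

1. ∠YAZ = 74°  [AZ∥TJ, corresponding at A]
2. ∠AYZ = 44°  [△YAZ]
3. ∠JYT = 44°  [A on YT, Z on YJ]

∠JYT = 44°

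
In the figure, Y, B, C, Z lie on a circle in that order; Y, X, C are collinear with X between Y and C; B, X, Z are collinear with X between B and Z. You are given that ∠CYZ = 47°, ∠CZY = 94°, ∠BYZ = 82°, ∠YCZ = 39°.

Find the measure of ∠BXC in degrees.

1. ∠CBZ = 47°  [same arc CZ]
2. ∠YBZ = 39°  [same arc YZ]
3. ∠BZY = 59°  [△YBZ]
4. ∠BCY = 59°  [same arc YB]
5. ∠BXC = 74°  [△BXC]

∠BXC = 74°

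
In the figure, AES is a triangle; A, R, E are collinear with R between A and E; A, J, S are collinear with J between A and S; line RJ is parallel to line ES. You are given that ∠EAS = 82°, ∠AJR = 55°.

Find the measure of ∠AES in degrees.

∠AES = 43°

1. ∠JAR = 82°  [R on AE, J on AS]
2. ∠ARJ = 43°  [△ARJ]
3. ∠AES = 43°  [RJ∥ES, corresponding at R]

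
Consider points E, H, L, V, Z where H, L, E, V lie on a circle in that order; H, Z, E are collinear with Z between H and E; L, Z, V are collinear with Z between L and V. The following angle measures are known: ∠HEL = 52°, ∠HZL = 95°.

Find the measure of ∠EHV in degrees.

1. ∠HVL = 52°  [same arc HL]
2. ∠EZV = 95°  [vertical angles at Z]
3. ∠HZV = 85°  [linear pair at Z on HE]
4. ∠EHV = 43°  [△HZV]

∠EHV = 43°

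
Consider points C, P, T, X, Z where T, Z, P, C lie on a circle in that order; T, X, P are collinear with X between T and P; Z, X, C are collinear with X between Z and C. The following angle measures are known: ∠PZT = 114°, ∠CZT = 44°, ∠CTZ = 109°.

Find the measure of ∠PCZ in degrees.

1. ∠PCT = 66°  [cyclic TZPC, opposite ∠Z+∠C]
2. ∠CPT = 44°  [same arc TC]
3. ∠CPZ = 71°  [cyclic TZPC, opposite ∠T+∠P]
4. ∠CTP = 70°  [△TPC]
5. ∠CZP = 70°  [same arc PC]
6. ∠PCZ = 39°  [△ZPC]

∠PCZ = 39°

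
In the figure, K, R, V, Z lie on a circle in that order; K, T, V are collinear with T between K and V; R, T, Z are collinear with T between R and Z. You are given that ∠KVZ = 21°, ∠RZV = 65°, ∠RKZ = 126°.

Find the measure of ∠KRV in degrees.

∠KRV = 82°

1. ∠KRZ = 21°  [same arc KZ]
2. ∠RKV = 65°  [same arc RV]
3. ∠KZR = 33°  [△KRZ]
4. ∠KVR = 33°  [same arc KR]
5. ∠KRV = 82°  [△KRV]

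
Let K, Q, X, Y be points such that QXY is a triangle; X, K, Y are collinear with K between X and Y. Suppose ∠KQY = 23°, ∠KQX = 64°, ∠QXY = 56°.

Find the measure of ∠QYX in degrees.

1. ∠KXQ = 56°  [K on ray XY]
2. ∠QKX = 60°  [△QXK]
3. ∠QKY = 120°  [linear pair at K on XY]
4. ∠KYQ = 37°  [△QKY]
5. ∠QYX = 37°  [K on ray YX]

∠QYX = 37°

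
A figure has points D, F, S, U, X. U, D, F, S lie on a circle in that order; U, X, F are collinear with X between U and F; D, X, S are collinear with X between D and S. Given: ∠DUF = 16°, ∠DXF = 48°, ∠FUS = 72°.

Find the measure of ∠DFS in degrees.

∠DFS = 92°

1. ∠DSF = 16°  [same arc DF]
2. ∠FDS = 72°  [same arc FS]
3. ∠DFS = 92°  [△DFS]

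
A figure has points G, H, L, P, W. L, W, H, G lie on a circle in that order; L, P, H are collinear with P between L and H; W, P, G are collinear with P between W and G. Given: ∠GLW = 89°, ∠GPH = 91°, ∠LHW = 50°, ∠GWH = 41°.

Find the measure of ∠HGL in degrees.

1. ∠GHW = 91°  [cyclic LWHG, opposite ∠L+∠H]
2. ∠GLH = 41°  [same arc HG]
3. ∠HGW = 48°  [△WHG]
4. ∠GHL = 41°  [△HPG]
5. ∠HGL = 98°  [△LHG]

∠HGL = 98°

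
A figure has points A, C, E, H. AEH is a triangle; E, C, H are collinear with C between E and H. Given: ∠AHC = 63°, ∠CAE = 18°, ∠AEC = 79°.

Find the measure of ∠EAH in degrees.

1. ∠AHE = 63°  [C on ray HE]
2. ∠AEH = 79°  [C on ray EH]
3. ∠EAH = 38°  [△AEH]

∠EAH = 38°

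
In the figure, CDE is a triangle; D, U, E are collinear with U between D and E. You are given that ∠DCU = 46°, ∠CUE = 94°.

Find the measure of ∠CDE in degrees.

1. ∠CUD = 86°  [linear pair at U on DE]
2. ∠CDU = 48°  [△CDU]
3. ∠CDE = 48°  [U on ray DE]

∠CDE = 48°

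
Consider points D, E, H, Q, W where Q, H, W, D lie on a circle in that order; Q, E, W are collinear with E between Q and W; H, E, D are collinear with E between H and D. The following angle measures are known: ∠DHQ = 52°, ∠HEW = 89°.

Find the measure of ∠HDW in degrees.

∠HDW = 37°

1. ∠DWQ = 52°  [same arc QD]
2. ∠DEQ = 89°  [vertical angles at E]
3. ∠DEW = 91°  [linear pair at E on QW]
4. ∠HDW = 37°  [△WED]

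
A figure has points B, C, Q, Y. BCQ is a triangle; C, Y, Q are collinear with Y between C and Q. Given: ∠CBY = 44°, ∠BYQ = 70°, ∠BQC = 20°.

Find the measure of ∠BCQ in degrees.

∠BCQ = 26°

1. ∠BYC = 110°  [linear pair at Y on CQ]
2. ∠BCY = 26°  [△BCY]
3. ∠BCQ = 26°  [Y on ray CQ]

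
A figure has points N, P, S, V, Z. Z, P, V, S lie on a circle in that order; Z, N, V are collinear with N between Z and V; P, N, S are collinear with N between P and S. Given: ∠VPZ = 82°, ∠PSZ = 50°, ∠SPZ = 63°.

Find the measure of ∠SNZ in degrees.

∠SNZ = 111°

1. ∠VSZ = 98°  [cyclic ZPVS, opposite ∠P+∠S]
2. ∠SVZ = 63°  [same arc ZS]
3. ∠SZV = 19°  [△ZVS]
4. ∠SNZ = 111°  [△ZNS]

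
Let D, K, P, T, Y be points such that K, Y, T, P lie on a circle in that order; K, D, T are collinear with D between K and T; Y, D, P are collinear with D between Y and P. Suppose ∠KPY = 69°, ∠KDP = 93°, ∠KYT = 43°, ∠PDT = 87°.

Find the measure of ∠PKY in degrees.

∠PKY = 86°

1. ∠KTY = 69°  [same arc KY]
2. ∠TKY = 68°  [△KYT]
3. ∠KDY = 87°  [vertical angles at D]
4. ∠KYP = 25°  [△KDY]
5. ∠PKY = 86°  [△KYP]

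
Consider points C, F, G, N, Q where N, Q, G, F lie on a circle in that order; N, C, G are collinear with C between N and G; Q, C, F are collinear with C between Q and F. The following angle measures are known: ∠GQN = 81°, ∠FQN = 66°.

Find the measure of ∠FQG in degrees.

∠FQG = 15°

1. ∠GFN = 99°  [cyclic NQGF, opposite ∠Q+∠F]
2. ∠FGN = 66°  [same arc NF]
3. ∠FNG = 15°  [△NGF]
4. ∠FQG = 15°  [same arc GF]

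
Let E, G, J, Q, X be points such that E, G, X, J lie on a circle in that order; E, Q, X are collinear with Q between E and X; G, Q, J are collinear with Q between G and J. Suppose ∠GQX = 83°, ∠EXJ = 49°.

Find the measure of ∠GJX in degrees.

∠GJX = 34°

1. ∠EQJ = 83°  [vertical angles at Q]
2. ∠JQX = 97°  [linear pair at Q on EX]
3. ∠GJX = 34°  [△XQJ]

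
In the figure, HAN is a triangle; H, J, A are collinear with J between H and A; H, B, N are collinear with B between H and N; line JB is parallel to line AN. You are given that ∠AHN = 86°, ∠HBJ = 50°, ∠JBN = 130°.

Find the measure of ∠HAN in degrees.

∠HAN = 44°

1. ∠BHJ = 86°  [J on HA, B on HN]
2. ∠BJH = 44°  [△HJB]
3. ∠HAN = 44°  [JB∥AN, corresponding at J]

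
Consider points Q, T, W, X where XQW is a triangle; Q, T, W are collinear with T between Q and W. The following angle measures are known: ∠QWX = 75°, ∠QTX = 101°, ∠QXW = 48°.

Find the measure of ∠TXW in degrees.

∠TXW = 26°

1. ∠TWX = 75°  [T on ray WQ]
2. ∠WTX = 79°  [linear pair at T on QW]
3. ∠TXW = 26°  [△XTW]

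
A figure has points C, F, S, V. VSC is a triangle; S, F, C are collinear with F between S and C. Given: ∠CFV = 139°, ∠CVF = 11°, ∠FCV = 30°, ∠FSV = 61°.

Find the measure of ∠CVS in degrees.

1. ∠SCV = 30°  [F on ray CS]
2. ∠CSV = 61°  [F on ray SC]
3. ∠CVS = 89°  [△VSC]

∠CVS = 89°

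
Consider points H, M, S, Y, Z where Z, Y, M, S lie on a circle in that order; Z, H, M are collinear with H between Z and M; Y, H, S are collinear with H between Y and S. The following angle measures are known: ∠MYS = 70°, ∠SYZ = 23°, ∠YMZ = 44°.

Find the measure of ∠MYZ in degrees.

∠MYZ = 93°

1. ∠MZS = 70°  [same arc MS]
2. ∠SMZ = 23°  [same arc ZS]
3. ∠MSZ = 87°  [△ZMS]
4. ∠MYZ = 93°  [cyclic ZYMS, opposite ∠Y+∠S]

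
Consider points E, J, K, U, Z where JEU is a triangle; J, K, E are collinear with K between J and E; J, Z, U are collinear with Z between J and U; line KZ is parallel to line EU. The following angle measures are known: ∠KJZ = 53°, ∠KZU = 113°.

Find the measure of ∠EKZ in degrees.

1. ∠JZK = 67°  [linear pair at Z on JU]
2. ∠JKZ = 60°  [△JKZ]
3. ∠EKZ = 120°  [linear pair at K on JE]

∠EKZ = 120°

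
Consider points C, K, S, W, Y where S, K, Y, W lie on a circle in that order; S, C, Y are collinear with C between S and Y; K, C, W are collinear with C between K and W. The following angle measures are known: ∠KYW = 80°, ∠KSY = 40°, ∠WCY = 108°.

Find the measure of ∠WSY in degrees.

∠WSY = 60°

1. ∠KWY = 40°  [same arc KY]
2. ∠WKY = 60°  [△KYW]
3. ∠WSY = 60°  [same arc YW]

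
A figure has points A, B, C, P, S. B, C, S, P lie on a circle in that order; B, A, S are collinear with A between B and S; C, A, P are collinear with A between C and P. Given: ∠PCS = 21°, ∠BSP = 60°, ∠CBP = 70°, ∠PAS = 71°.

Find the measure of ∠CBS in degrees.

1. ∠BCP = 60°  [same arc BP]
2. ∠BAC = 71°  [vertical angles at A]
3. ∠CBS = 49°  [△BAC]

∠CBS = 49°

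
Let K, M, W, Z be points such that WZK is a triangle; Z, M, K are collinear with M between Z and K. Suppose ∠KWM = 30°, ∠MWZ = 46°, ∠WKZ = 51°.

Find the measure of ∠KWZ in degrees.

1. ∠MKW = 51°  [M on ray KZ]
2. ∠KMW = 99°  [△WMK]
3. ∠WMZ = 81°  [linear pair at M on ZK]
4. ∠MZW = 53°  [△WZM]
5. ∠KZW = 53°  [M on ray ZK]
6. ∠KWZ = 76°  [△WZK]

∠KWZ = 76°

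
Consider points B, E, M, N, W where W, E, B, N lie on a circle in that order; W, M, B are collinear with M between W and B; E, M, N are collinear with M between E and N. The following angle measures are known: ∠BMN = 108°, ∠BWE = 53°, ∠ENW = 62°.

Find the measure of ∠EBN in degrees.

1. ∠EMW = 108°  [vertical angles at M]
2. ∠NEW = 19°  [△WME]
3. ∠EWN = 99°  [△WEN]
4. ∠EBN = 81°  [cyclic WEBN, opposite ∠W+∠B]

∠EBN = 81°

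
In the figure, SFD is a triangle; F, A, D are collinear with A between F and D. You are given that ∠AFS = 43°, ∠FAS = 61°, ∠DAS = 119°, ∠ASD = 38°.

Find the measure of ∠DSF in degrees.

1. ∠DFS = 43°  [A on ray FD]
2. ∠ADS = 23°  [△SAD]
3. ∠FDS = 23°  [A on ray DF]
4. ∠DSF = 114°  [△SFD]

∠DSF = 114°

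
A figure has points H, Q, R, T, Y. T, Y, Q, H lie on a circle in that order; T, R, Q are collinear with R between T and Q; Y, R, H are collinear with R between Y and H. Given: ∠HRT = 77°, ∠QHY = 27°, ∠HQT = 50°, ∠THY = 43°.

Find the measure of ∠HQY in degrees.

∠HQY = 93°

1. ∠HYT = 50°  [same arc TH]
2. ∠HTY = 87°  [△TYH]
3. ∠HQY = 93°  [cyclic TYQH, opposite ∠T+∠Q]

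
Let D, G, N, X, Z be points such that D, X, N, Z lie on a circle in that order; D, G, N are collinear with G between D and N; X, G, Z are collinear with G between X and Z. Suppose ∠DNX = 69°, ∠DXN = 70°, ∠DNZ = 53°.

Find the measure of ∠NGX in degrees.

∠NGX = 94°

1. ∠DZX = 69°  [same arc DX]
2. ∠DZN = 110°  [cyclic DXNZ, opposite ∠X+∠Z]
3. ∠NDZ = 17°  [△DNZ]
4. ∠DGZ = 94°  [△DGZ]
5. ∠NGX = 94°  [vertical angles at G]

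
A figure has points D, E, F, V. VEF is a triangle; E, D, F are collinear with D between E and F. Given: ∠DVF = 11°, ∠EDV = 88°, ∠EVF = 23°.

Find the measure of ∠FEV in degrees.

1. ∠FDV = 92°  [linear pair at D on EF]
2. ∠DFV = 77°  [△VDF]
3. ∠EFV = 77°  [D on ray FE]
4. ∠FEV = 80°  [△VEF]

∠FEV = 80°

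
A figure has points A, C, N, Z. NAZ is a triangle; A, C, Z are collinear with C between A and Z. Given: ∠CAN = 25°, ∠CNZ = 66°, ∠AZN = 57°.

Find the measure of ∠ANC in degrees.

∠ANC = 32°

1. ∠CZN = 57°  [C on ray ZA]
2. ∠NCZ = 57°  [△NCZ]
3. ∠ACN = 123°  [linear pair at C on AZ]
4. ∠ANC = 32°  [△NAC]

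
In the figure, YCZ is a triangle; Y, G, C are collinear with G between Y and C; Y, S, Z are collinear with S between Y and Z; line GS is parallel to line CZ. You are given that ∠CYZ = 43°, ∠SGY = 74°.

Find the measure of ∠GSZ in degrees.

∠GSZ = 117°

1. ∠GYS = 43°  [G on YC, S on YZ]
2. ∠GSY = 63°  [△YGS]
3. ∠GSZ = 117°  [linear pair at S on YZ]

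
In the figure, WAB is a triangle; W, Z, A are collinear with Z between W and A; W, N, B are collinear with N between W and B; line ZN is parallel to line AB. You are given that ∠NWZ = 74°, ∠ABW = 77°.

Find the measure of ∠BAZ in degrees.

∠BAZ = 29°

1. ∠AWB = 74°  [Z on WA, N on WB]
2. ∠BAW = 29°  [△WAB]
3. ∠BAZ = 29°  [Z on ray AW]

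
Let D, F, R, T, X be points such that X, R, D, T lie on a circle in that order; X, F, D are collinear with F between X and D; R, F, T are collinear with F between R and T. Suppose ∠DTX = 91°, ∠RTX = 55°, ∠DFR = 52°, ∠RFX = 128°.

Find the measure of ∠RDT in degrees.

∠RDT = 71°

1. ∠DRX = 89°  [cyclic XRDT, opposite ∠R+∠T]
2. ∠RDX = 55°  [same arc XR]
3. ∠DRT = 73°  [△RFD]
4. ∠DXR = 36°  [△XRD]
5. ∠DTR = 36°  [same arc RD]
6. ∠RDT = 71°  [△RDT]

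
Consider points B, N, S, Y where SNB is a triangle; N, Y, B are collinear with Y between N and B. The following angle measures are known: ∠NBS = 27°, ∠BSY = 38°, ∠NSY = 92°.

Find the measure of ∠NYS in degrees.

∠NYS = 65°

1. ∠SBY = 27°  [Y on ray BN]
2. ∠BYS = 115°  [△SYB]
3. ∠NYS = 65°  [linear pair at Y on NB]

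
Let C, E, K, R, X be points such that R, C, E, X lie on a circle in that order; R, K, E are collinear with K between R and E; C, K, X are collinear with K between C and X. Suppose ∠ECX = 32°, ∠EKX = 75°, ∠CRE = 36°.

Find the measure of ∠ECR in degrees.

1. ∠ERX = 32°  [same arc EX]
2. ∠RKX = 105°  [linear pair at K on RE]
3. ∠CXR = 43°  [△RKX]
4. ∠CER = 43°  [same arc RC]
5. ∠ECR = 101°  [△RCE]

∠ECR = 101°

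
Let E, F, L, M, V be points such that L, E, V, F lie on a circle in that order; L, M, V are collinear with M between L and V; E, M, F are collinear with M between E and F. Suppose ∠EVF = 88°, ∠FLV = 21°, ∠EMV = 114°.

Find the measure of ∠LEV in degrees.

1. ∠FEV = 21°  [same arc VF]
2. ∠EVL = 45°  [△EMV]
3. ∠EFV = 71°  [△EVF]
4. ∠ELV = 71°  [same arc EV]
5. ∠LEV = 64°  [△LEV]

∠LEV = 64°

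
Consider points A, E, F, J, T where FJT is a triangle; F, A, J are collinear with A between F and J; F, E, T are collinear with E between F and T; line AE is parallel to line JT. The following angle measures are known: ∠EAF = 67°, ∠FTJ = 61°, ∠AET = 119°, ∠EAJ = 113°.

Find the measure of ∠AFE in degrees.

∠AFE = 52°

1. ∠FJT = 67°  [AE∥JT, corresponding at A]
2. ∠JFT = 52°  [△FJT]
3. ∠AFE = 52°  [A on FJ, E on FT]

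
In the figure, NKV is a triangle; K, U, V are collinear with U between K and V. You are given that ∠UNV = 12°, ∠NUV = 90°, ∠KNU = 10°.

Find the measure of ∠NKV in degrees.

∠NKV = 80°

1. ∠KUN = 90°  [linear pair at U on KV]
2. ∠NKU = 80°  [△NKU]
3. ∠NKV = 80°  [U on ray KV]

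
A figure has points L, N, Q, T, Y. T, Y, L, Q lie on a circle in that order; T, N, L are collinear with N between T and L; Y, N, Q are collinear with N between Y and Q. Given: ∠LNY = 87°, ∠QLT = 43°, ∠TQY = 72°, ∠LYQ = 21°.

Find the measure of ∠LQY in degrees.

1. ∠QNT = 87°  [vertical angles at N]
2. ∠LNQ = 93°  [linear pair at N on TL]
3. ∠LQY = 44°  [△LNQ]

∠LQY = 44°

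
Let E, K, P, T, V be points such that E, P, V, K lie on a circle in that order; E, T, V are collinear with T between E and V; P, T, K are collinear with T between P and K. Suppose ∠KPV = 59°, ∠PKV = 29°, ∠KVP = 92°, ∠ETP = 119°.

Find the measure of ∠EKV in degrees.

1. ∠KEV = 59°  [same arc VK]
2. ∠KTV = 119°  [vertical angles at T]
3. ∠EVK = 32°  [△VTK]
4. ∠EKV = 89°  [△EVK]

∠EKV = 89°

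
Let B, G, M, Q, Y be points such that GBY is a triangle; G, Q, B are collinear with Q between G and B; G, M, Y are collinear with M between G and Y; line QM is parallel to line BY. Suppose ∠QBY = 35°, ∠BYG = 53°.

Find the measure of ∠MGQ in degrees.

1. ∠GBY = 35°  [Q on ray BG]
2. ∠BGY = 92°  [△GBY]
3. ∠MGQ = 92°  [Q on GB, M on GY]

∠MGQ = 92°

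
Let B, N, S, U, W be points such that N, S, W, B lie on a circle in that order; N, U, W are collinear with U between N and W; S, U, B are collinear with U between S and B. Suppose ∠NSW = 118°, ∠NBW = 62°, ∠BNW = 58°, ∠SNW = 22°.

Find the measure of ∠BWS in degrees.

∠BWS = 100°

1. ∠BSW = 58°  [same arc WB]
2. ∠SBW = 22°  [same arc SW]
3. ∠BWS = 100°  [△SWB]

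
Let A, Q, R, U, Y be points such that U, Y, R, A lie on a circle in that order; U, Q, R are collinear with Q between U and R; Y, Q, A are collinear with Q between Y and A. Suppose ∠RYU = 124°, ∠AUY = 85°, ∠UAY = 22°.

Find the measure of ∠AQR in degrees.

∠AQR = 73°

1. ∠AYU = 73°  [△UYA]
2. ∠URY = 22°  [same arc UY]
3. ∠ARU = 73°  [same arc UA]
4. ∠RUY = 34°  [△UYR]
5. ∠RAY = 34°  [same arc YR]
6. ∠AQR = 73°  [△RQA]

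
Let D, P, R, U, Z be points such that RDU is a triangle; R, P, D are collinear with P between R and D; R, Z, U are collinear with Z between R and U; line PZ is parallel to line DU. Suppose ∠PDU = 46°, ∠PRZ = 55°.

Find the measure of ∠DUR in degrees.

∠DUR = 79°

1. ∠RDU = 46°  [P on ray DR]
2. ∠DRU = 55°  [P on RD, Z on RU]
3. ∠DUR = 79°  [△RDU]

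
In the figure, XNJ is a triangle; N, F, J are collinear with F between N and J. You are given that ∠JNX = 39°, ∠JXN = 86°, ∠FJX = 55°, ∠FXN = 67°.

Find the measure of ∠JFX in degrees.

∠JFX = 106°

1. ∠FNX = 39°  [F on ray NJ]
2. ∠NFX = 74°  [△XNF]
3. ∠JFX = 106°  [linear pair at F on NJ]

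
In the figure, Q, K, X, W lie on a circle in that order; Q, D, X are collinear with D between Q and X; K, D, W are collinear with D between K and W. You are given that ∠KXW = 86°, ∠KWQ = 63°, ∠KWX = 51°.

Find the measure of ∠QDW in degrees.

∠QDW = 74°

1. ∠WKX = 43°  [△KXW]
2. ∠WQX = 43°  [same arc XW]
3. ∠QDW = 74°  [△QDW]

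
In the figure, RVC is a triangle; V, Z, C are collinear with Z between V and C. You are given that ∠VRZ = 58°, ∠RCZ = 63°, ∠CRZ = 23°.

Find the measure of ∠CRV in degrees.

∠CRV = 81°

1. ∠CZR = 94°  [△RZC]
2. ∠RCV = 63°  [Z on ray CV]
3. ∠RZV = 86°  [linear pair at Z on VC]
4. ∠RVZ = 36°  [△RVZ]
5. ∠CVR = 36°  [Z on ray VC]
6. ∠CRV = 81°  [△RVC]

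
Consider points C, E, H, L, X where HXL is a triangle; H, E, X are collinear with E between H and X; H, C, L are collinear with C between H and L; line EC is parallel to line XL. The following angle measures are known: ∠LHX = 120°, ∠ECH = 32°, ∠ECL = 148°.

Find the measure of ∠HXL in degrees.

1. ∠CHE = 120°  [E on HX, C on HL]
2. ∠CEH = 28°  [△HEC]
3. ∠HXL = 28°  [EC∥XL, corresponding at E]

∠HXL = 28°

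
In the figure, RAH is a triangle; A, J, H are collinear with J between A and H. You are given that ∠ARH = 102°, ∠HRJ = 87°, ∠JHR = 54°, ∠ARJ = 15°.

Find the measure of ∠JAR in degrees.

∠JAR = 24°

1. ∠HJR = 39°  [△RJH]
2. ∠AJR = 141°  [linear pair at J on AH]
3. ∠JAR = 24°  [△RAJ]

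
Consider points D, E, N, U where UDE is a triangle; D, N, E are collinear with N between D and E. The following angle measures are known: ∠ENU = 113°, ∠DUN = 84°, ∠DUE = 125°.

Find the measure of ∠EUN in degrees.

∠EUN = 41°

1. ∠DNU = 67°  [linear pair at N on DE]
2. ∠NDU = 29°  [△UDN]
3. ∠EDU = 29°  [N on ray DE]
4. ∠DEU = 26°  [△UDE]
5. ∠NEU = 26°  [N on ray ED]
6. ∠EUN = 41°  [△UNE]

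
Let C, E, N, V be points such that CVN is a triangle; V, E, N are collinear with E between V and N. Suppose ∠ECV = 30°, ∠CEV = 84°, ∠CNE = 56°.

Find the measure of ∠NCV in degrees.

∠NCV = 58°

1. ∠CVE = 66°  [△CVE]
2. ∠CNV = 56°  [E on ray NV]
3. ∠CVN = 66°  [E on ray VN]
4. ∠NCV = 58°  [△CVN]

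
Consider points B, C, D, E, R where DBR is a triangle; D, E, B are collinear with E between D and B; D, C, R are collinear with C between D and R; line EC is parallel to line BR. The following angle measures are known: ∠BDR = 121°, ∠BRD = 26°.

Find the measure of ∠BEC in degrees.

1. ∠DBR = 33°  [△DBR]
2. ∠CED = 33°  [EC∥BR, corresponding at E]
3. ∠BEC = 147°  [linear pair at E on DB]

∠BEC = 147°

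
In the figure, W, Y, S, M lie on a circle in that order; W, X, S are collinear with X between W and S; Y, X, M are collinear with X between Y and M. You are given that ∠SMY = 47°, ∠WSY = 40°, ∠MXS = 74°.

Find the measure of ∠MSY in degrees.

1. ∠SWY = 47°  [same arc YS]
2. ∠WMY = 40°  [same arc WY]
3. ∠WXY = 74°  [vertical angles at X]
4. ∠MYW = 59°  [△WXY]
5. ∠MWY = 81°  [△WYM]
6. ∠MSY = 99°  [cyclic WYSM, opposite ∠W+∠S]

∠MSY = 99°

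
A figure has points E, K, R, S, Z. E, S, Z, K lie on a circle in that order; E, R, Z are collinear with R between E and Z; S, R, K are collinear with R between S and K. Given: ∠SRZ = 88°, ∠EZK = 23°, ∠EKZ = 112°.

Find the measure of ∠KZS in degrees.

1. ∠ERK = 88°  [vertical angles at R]
2. ∠ESK = 23°  [same arc EK]
3. ∠KEZ = 45°  [△EZK]
4. ∠EKS = 47°  [△ERK]
5. ∠KES = 110°  [△ESK]
6. ∠KZS = 70°  [cyclic ESZK, opposite ∠E+∠Z]

∠KZS = 70°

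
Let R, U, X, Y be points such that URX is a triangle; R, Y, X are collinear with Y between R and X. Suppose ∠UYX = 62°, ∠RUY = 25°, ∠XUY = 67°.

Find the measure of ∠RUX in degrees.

1. ∠UXY = 51°  [△UYX]
2. ∠RYU = 118°  [linear pair at Y on RX]
3. ∠URY = 37°  [△URY]
4. ∠RXU = 51°  [Y on ray XR]
5. ∠URX = 37°  [Y on ray RX]
6. ∠RUX = 92°  [△URX]

∠RUX = 92°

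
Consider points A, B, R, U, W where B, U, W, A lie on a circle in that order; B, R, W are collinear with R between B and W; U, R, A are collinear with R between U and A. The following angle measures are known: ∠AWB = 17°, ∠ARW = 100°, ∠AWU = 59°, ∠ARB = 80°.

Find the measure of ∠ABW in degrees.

1. ∠UAW = 63°  [△WRA]
2. ∠AUW = 58°  [△UWA]
3. ∠ABW = 58°  [same arc WA]

∠ABW = 58°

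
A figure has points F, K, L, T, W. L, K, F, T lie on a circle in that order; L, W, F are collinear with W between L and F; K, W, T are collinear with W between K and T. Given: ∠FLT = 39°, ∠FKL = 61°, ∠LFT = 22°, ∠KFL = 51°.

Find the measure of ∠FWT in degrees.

∠FWT = 90°

1. ∠FLK = 68°  [△LKF]
2. ∠FTK = 68°  [same arc KF]
3. ∠FWT = 90°  [△FWT]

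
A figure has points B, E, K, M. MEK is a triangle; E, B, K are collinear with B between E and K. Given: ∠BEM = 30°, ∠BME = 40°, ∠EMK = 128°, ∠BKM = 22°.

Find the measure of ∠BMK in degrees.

1. ∠EBM = 110°  [△MEB]
2. ∠KBM = 70°  [linear pair at B on EK]
3. ∠BMK = 88°  [△MBK]

∠BMK = 88°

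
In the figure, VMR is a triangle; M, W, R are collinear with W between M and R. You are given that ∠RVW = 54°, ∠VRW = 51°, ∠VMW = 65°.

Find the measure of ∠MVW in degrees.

∠MVW = 10°

1. ∠RWV = 75°  [△VWR]
2. ∠MWV = 105°  [linear pair at W on MR]
3. ∠MVW = 10°  [△VMW]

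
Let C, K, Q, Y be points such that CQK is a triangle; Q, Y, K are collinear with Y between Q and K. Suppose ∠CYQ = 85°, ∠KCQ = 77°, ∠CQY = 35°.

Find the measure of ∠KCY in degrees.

∠KCY = 17°

1. ∠CYK = 95°  [linear pair at Y on QK]
2. ∠CQK = 35°  [Y on ray QK]
3. ∠CKQ = 68°  [△CQK]
4. ∠CKY = 68°  [Y on ray KQ]
5. ∠KCY = 17°  [△CYK]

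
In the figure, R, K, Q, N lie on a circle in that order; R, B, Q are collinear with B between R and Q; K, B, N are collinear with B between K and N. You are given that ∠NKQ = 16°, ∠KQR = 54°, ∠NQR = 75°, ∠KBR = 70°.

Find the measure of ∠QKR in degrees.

∠QKR = 91°

1. ∠NRQ = 16°  [same arc QN]
2. ∠QNR = 89°  [△RQN]
3. ∠QKR = 91°  [cyclic RKQN, opposite ∠K+∠N]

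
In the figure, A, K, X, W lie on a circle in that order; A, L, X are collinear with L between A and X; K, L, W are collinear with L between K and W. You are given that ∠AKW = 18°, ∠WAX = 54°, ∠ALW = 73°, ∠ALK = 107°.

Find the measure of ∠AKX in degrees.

1. ∠AXW = 18°  [same arc AW]
2. ∠AWX = 108°  [△AXW]
3. ∠AKX = 72°  [cyclic AKXW, opposite ∠K+∠W]

∠AKX = 72°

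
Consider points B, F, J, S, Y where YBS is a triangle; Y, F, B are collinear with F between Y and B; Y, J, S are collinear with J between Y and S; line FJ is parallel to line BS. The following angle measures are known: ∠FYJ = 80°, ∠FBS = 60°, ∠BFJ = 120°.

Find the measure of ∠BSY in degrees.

1. ∠BYS = 80°  [F on YB, J on YS]
2. ∠SBY = 60°  [F on ray BY]
3. ∠BSY = 40°  [△YBS]

∠BSY = 40°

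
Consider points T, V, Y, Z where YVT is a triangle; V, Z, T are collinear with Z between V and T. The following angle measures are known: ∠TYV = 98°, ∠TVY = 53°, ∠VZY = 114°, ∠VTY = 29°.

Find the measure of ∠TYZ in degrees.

∠TYZ = 85°

1. ∠TZY = 66°  [linear pair at Z on VT]
2. ∠YTZ = 29°  [Z on ray TV]
3. ∠TYZ = 85°  [△YZT]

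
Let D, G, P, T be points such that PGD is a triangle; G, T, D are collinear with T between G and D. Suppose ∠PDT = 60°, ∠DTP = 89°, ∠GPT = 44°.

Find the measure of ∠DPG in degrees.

1. ∠GDP = 60°  [T on ray DG]
2. ∠GTP = 91°  [linear pair at T on GD]
3. ∠PGT = 45°  [△PGT]
4. ∠DGP = 45°  [T on ray GD]
5. ∠DPG = 75°  [△PGD]

∠DPG = 75°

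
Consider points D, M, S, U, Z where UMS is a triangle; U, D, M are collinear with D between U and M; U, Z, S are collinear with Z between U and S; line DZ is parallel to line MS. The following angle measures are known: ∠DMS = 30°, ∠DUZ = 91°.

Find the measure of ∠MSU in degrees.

∠MSU = 59°

1. ∠SMU = 30°  [D on ray MU]
2. ∠MUS = 91°  [D on UM, Z on US]
3. ∠MSU = 59°  [△UMS]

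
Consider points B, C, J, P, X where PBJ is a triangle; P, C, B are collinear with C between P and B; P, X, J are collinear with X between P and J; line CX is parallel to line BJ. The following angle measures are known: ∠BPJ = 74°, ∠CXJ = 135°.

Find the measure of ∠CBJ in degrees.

∠CBJ = 61°

1. ∠CPX = 74°  [C on PB, X on PJ]
2. ∠CXP = 45°  [linear pair at X on PJ]
3. ∠PCX = 61°  [△PCX]
4. ∠BCX = 119°  [linear pair at C on PB]
5. ∠CBJ = 61°  [CX∥BJ, co-interior at B–C]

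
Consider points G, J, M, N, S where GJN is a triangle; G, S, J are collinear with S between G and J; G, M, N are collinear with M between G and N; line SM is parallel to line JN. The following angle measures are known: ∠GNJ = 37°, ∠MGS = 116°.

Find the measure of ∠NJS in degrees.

∠NJS = 27°

1. ∠GMS = 37°  [SM∥JN, corresponding at M]
2. ∠GSM = 27°  [△GSM]
3. ∠JSM = 153°  [linear pair at S on GJ]
4. ∠NJS = 27°  [SM∥JN, co-interior at J–S]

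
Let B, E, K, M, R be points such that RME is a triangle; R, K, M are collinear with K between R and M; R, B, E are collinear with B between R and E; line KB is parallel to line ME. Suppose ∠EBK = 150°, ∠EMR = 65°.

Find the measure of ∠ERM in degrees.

1. ∠KBR = 30°  [linear pair at B on RE]
2. ∠BKR = 65°  [KB∥ME, corresponding at K]
3. ∠BRK = 85°  [△RKB]
4. ∠ERM = 85°  [K on RM, B on RE]

∠ERM = 85°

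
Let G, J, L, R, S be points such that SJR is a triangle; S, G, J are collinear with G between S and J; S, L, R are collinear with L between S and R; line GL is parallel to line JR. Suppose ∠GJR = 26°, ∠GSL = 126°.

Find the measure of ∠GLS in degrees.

1. ∠RJS = 26°  [G on ray JS]
2. ∠JSR = 126°  [G on SJ, L on SR]
3. ∠JRS = 28°  [△SJR]
4. ∠GLS = 28°  [GL∥JR, corresponding at L]

∠GLS = 28°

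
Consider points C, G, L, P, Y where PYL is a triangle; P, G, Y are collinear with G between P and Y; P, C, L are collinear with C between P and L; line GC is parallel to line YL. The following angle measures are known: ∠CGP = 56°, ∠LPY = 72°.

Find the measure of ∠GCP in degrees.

∠GCP = 52°

1. ∠LYP = 56°  [GC∥YL, corresponding at G]
2. ∠PLY = 52°  [△PYL]
3. ∠GCP = 52°  [GC∥YL, corresponding at C]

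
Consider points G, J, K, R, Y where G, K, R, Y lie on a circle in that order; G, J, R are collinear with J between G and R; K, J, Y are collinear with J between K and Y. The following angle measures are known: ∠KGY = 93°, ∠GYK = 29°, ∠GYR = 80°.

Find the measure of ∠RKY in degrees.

∠RKY = 42°

1. ∠GKY = 58°  [△GKY]
2. ∠GRY = 58°  [same arc GY]
3. ∠RGY = 42°  [△GRY]
4. ∠RKY = 42°  [same arc RY]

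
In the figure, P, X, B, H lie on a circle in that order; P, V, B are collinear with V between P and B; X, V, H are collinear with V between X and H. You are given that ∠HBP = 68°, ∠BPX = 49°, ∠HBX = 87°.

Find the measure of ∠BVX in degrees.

∠BVX = 117°

1. ∠HXP = 68°  [same arc PH]
2. ∠PVX = 63°  [△PVX]
3. ∠BVX = 117°  [linear pair at V on PB]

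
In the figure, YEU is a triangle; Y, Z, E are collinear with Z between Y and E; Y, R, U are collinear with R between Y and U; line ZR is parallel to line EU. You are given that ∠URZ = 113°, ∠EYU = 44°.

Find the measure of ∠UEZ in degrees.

∠UEZ = 69°

1. ∠YRZ = 67°  [linear pair at R on YU]
2. ∠RYZ = 44°  [Z on YE, R on YU]
3. ∠RZY = 69°  [△YZR]
4. ∠EZR = 111°  [linear pair at Z on YE]
5. ∠UEZ = 69°  [ZR∥EU, co-interior at E–Z]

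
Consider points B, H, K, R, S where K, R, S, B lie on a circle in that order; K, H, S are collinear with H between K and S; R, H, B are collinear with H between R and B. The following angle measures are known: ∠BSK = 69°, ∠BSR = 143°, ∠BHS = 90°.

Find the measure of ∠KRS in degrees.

∠KRS = 85°

1. ∠BRK = 69°  [same arc KB]
2. ∠BKR = 37°  [cyclic KRSB, opposite ∠K+∠S]
3. ∠KHR = 90°  [vertical angles at H]
4. ∠KBR = 74°  [△KRB]
5. ∠RKS = 21°  [△KHR]
6. ∠KSR = 74°  [same arc KR]
7. ∠KRS = 85°  [△KRS]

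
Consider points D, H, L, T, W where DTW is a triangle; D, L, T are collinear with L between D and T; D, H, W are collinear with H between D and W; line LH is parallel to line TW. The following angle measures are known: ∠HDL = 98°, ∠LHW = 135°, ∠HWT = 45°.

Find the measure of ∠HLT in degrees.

1. ∠DHL = 45°  [linear pair at H on DW]
2. ∠DLH = 37°  [△DLH]
3. ∠HLT = 143°  [linear pair at L on DT]

∠HLT = 143°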